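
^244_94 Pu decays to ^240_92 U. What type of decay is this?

ΔA = 240 − 244 = -4; ΔZ = 92 − 94 = -2.
A drops by 4 and Z drops by 2 — the signature of alpha emission.

alpha decay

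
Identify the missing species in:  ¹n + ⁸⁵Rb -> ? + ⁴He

Conserve mass number: 1 + 85 = A + 4, so A = 82.
Conserve atomic number: 0 + 37 = Z + 2, so Z = 35.
Z = 35 is bromine, so the species is ⁸²Br.

Br-82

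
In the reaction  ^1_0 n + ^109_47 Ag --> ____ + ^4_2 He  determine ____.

Conserve mass number: 1 + 109 = A + 4, so A = 106.
Conserve atomic number: 0 + 47 = Z + 2, so Z = 45.
Z = 45 is rhodium, so the species is ^106_45 Rh.

Rh-106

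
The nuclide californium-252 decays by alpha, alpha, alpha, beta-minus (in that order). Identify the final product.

Np-240

Start: (A, Z) = (252, 98).
After α: (248, 96).
After α: (244, 94).
After α: (240, 92).
After β⁻: (240, 93).
Z = 93 is neptunium.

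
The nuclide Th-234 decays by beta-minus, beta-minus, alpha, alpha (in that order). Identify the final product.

Ra-226

Start: (A, Z) = (234, 90).
After β⁻: (234, 91).
After β⁻: (234, 92).
After α: (230, 90).
After α: (226, 88).
Z = 88 is radium.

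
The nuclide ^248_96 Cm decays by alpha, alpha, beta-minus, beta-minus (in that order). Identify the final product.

Start: (A, Z) = (248, 96).
After α: (244, 94).
After α: (240, 92).
After β⁻: (240, 93).
After β⁻: (240, 94).
Z = 94 is plutonium.

Pu-240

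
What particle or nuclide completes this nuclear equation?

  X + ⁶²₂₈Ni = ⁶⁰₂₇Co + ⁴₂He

Conserve mass number: A + 62 = 60 + 4, so A = 2.
Conserve atomic number: Z + 28 = 27 + 2, so Z = 1.
A = 2 and Z = 1 is ²₁H — a deuteron.

deuteron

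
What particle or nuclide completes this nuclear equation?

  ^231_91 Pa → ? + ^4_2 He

Conserve mass number: 231 = A + 4, so A = 227.
Conserve atomic number: 91 = Z + 2, so Z = 89.
Z = 89 is actinium, so the species is ^227_89 Ac.

Ac-227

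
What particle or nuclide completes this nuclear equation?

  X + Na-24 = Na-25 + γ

Conserve mass number: A + 24 = 25 + 0, so A = 1.
Conserve atomic number: Z + 11 = 11 + 0, so Z = 0.
A = 1 and Z = 0 is n — a neutron.

neutron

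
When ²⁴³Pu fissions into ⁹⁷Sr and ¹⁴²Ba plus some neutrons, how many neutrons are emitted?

4

Conserve mass number: 243 = 97 + 142 + k, so k = 243 − 239 = 4.
Check atomic number: 94 = 38 + 56 + 0 = 94. ✓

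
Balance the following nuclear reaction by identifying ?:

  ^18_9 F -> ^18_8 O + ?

Conserve mass number: 18 = 18 + A, so A = 0.
Conserve atomic number: 9 = 8 + Z, so Z = 1.
A = 0 and Z = 1 is ^0_1 e — a positron.

positron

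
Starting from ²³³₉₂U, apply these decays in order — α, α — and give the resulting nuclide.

Start: (A, Z) = (233, 92).
After α: (229, 90).
After α: (225, 88).
Z = 88 is radium.

Ra-225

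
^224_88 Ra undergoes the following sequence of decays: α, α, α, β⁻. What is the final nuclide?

Start: (A, Z) = (224, 88).
After α: (220, 86).
After α: (216, 84).
After α: (212, 82).
After β⁻: (212, 83).
Z = 83 is bismuth.

Bi-212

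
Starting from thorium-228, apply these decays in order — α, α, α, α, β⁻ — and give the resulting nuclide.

Start: (A, Z) = (228, 90).
After α: (224, 88).
After α: (220, 86).
After α: (216, 84).
After α: (212, 82).
After β⁻: (212, 83).
Z = 83 is bismuth.

Bi-212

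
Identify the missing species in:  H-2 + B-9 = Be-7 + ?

alpha particle

Conserve mass number: 2 + 9 = 7 + A, so A = 4.
Conserve atomic number: 1 + 5 = 4 + Z, so Z = 2.
A = 4 and Z = 2 is He-4 — an alpha particle.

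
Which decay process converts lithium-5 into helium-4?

proton emission

ΔA = 4 − 5 = -1; ΔZ = 2 − 3 = -1.
A drops by 1 and Z drops by 1 — a proton was emitted.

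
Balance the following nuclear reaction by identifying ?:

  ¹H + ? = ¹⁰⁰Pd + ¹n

Conserve mass number: 1 + A = 100 + 1, so A = 100.
Conserve atomic number: 1 + Z = 46 + 0, so Z = 45.
Z = 45 is rhodium, so the species is ¹⁰⁰Rh.

Rh-100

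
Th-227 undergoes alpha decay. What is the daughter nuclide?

Ra-223

Alpha decay: mass number changes by -4, atomic number by -2.
A: 227 − 4 = 223; Z: 90 − 2 = 88.
Z = 88 is radium, so the daughter is Ra-223.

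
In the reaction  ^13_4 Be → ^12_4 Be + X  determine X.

Conserve mass number: 13 = 12 + A, so A = 1.
Conserve atomic number: 4 = 4 + Z, so Z = 0.
A = 1 and Z = 0 is ^1_0 n — a neutron.

neutron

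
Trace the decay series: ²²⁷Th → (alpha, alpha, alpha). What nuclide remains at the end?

Po-215

Start: (A, Z) = (227, 90).
After α: (223, 88).
After α: (219, 86).
After α: (215, 84).
Z = 84 is polonium.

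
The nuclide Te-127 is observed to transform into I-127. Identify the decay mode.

beta-minus decay

ΔA = 127 − 127 = 0; ΔZ = 53 − 52 = +1.
A is unchanged and Z rises by 1 — a neutron has become a proton (β⁻ decay).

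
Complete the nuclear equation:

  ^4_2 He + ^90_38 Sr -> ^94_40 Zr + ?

gamma ray

Conserve mass number: 4 + 90 = 94 + A, so A = 0.
Conserve atomic number: 2 + 38 = 40 + Z, so Z = 0.
A = 0 and Z = 0 is ^0_0 γ — a gamma ray.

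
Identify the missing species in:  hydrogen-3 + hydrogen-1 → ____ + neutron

Conserve mass number: 3 + 1 = A + 1, so A = 3.
Conserve atomic number: 1 + 1 = Z + 0, so Z = 2.
Z = 2 is helium, so the species is helium-3.

He-3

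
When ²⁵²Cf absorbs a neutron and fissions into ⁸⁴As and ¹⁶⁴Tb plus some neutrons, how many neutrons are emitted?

5

Conserve mass number: 253 = 84 + 164 + k, so k = 253 − 248 = 5.
Check atomic number: 98 = 33 + 65 + 0 = 98. ✓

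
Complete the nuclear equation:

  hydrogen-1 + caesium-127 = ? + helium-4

Xe-124

Conserve mass number: 1 + 127 = A + 4, so A = 124.
Conserve atomic number: 1 + 55 = Z + 2, so Z = 54.
Z = 54 is xenon, so the species is xenon-124.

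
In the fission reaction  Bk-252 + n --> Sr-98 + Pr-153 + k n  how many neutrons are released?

Conserve mass number: 253 = 98 + 153 + k, so k = 253 − 251 = 2.
Check atomic number: 97 = 38 + 59 + 0 = 97. ✓

2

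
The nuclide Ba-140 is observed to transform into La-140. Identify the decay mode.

ΔA = 140 − 140 = 0; ΔZ = 57 − 56 = +1.
A is unchanged and Z rises by 1 — a neutron has become a proton (β⁻ decay).

beta-minus decay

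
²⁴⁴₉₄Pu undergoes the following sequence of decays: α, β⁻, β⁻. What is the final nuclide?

Start: (A, Z) = (244, 94).
After α: (240, 92).
After β⁻: (240, 93).
After β⁻: (240, 94).
Z = 94 is plutonium.

Pu-240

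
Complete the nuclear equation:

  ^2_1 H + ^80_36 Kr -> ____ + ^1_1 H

Kr-81

Conserve mass number: 2 + 80 = A + 1, so A = 81.
Conserve atomic number: 1 + 36 = Z + 1, so Z = 36.
Z = 36 is krypton, so the species is ^81_36 Kr.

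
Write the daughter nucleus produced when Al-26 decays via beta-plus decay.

Beta-plus decay: mass number changes by +0, atomic number by -1.
A: 26 = 26; Z: 13 − 1 = 12.
Z = 12 is magnesium, so the daughter is Mg-26.

Mg-26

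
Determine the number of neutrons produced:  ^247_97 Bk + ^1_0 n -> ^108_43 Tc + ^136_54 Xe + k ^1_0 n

Conserve mass number: 248 = 108 + 136 + k, so k = 248 − 244 = 4.
Check atomic number: 97 = 43 + 54 + 0 = 97. ✓

4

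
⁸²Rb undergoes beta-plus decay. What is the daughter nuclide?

Kr-82

Beta-plus decay: mass number changes by +0, atomic number by -1.
A: 82 = 82; Z: 37 − 1 = 36.
Z = 36 is krypton, so the daughter is ⁸²Kr.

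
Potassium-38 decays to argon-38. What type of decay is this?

ΔA = 38 − 38 = 0; ΔZ = 18 − 19 = -1.
A is unchanged and Z drops by 1 — a proton has become a neutron (β⁺ emission or electron capture).

beta-plus decay or electron capture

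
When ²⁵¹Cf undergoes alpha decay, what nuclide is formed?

Alpha decay: mass number changes by -4, atomic number by -2.
A: 251 − 4 = 247; Z: 98 − 2 = 96.
Z = 96 is curium, so the daughter is ²⁴⁷Cm.

Cm-247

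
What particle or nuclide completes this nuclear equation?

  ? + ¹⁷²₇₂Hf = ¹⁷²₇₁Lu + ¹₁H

Conserve mass number: A + 172 = 172 + 1, so A = 1.
Conserve atomic number: Z + 72 = 71 + 1, so Z = 0.
A = 1 and Z = 0 is ¹₀n — a neutron.

neutron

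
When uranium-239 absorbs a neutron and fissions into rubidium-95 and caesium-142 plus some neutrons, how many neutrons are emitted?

3

Conserve mass number: 240 = 95 + 142 + k, so k = 240 − 237 = 3.
Check atomic number: 92 = 37 + 55 + 0 = 92. ✓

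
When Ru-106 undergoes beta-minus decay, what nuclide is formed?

Rh-106

Beta-minus decay: mass number changes by +0, atomic number by +1.
A: 106 = 106; Z: 44 + 1 = 45.
Z = 45 is rhodium, so the daughter is Rh-106.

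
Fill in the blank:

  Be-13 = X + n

Conserve mass number: 13 = A + 1, so A = 12.
Conserve atomic number: 4 = Z + 0, so Z = 4.
Z = 4 is beryllium, so the species is Be-12.

Be-12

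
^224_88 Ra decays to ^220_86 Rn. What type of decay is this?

alpha decay

ΔA = 220 − 224 = -4; ΔZ = 86 − 88 = -2.
A drops by 4 and Z drops by 2 — the signature of alpha emission.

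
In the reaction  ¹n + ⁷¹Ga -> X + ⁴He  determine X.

Conserve mass number: 1 + 71 = A + 4, so A = 68.
Conserve atomic number: 0 + 31 = Z + 2, so Z = 29.
Z = 29 is copper, so the species is ⁶⁸Cu.

Cu-68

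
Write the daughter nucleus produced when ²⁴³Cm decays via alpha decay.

Alpha decay: mass number changes by -4, atomic number by -2.
A: 243 − 4 = 239; Z: 96 − 2 = 94.
Z = 94 is plutonium, so the daughter is ²³⁹Pu.

Pu-239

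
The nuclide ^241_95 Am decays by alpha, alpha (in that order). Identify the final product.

Pa-233

Start: (A, Z) = (241, 95).
After α: (237, 93).
After α: (233, 91).
Z = 91 is protactinium.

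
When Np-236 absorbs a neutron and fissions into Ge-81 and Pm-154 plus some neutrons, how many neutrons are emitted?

2

Conserve mass number: 237 = 81 + 154 + k, so k = 237 − 235 = 2.
Check atomic number: 93 = 32 + 61 + 0 = 93. ✓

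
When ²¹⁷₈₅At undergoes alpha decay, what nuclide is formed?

Alpha decay: mass number changes by -4, atomic number by -2.
A: 217 − 4 = 213; Z: 85 − 2 = 83.
Z = 83 is bismuth, so the daughter is ²¹³₈₃Bi.

Bi-213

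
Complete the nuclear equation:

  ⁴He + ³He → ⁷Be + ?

Conserve mass number: 4 + 3 = 7 + A, so A = 0.
Conserve atomic number: 2 + 2 = 4 + Z, so Z = 0.
A = 0 and Z = 0 is γ — a gamma ray.

gamma ray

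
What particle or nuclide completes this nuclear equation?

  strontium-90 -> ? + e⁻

Y-90

Conserve mass number: 90 = A + 0, so A = 90.
Conserve atomic number: 38 = Z − 1, so Z = 39.
Z = 39 is yttrium, so the species is yttrium-90.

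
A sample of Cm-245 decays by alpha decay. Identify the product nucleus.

Alpha decay: mass number changes by -4, atomic number by -2.
A: 245 − 4 = 241; Z: 96 − 2 = 94.
Z = 94 is plutonium, so the daughter is Pu-241.

Pu-241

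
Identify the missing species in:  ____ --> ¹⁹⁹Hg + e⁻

Conserve mass number: A = 199 + 0, so A = 199.
Conserve atomic number: Z = 80 − 1, so Z = 79.
Z = 79 is gold, so the species is ¹⁹⁹Au.

Au-199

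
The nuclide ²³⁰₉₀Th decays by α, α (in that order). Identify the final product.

Rn-222

Start: (A, Z) = (230, 90).
After α: (226, 88).
After α: (222, 86).
Z = 86 is radon.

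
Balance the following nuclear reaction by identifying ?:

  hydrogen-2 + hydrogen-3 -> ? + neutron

Conserve mass number: 2 + 3 = A + 1, so A = 4.
Conserve atomic number: 1 + 1 = Z + 0, so Z = 2.
A = 4 and Z = 2 is helium-4 — an alpha particle.

He-4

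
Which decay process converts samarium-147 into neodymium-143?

ΔA = 143 − 147 = -4; ΔZ = 60 − 62 = -2.
A drops by 4 and Z drops by 2 — the signature of alpha emission.

alpha decay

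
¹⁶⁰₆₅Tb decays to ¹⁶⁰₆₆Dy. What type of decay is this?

ΔA = 160 − 160 = 0; ΔZ = 66 − 65 = +1.
A is unchanged and Z rises by 1 — a neutron has become a proton (β⁻ decay).

beta-minus decay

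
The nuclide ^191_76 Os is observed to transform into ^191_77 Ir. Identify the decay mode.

ΔA = 191 − 191 = 0; ΔZ = 77 − 76 = +1.
A is unchanged and Z rises by 1 — a neutron has become a proton (β⁻ decay).

beta-minus decay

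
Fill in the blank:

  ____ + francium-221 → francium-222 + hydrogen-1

Conserve mass number: A + 221 = 222 + 1, so A = 2.
Conserve atomic number: Z + 87 = 87 + 1, so Z = 1.
A = 2 and Z = 1 is hydrogen-2 — a deuteron.

deuteron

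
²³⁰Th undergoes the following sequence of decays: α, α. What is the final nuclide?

Start: (A, Z) = (230, 90).
After α: (226, 88).
After α: (222, 86).
Z = 86 is radon.

Rn-222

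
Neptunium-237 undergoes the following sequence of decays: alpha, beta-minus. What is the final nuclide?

Start: (A, Z) = (237, 93).
After α: (233, 91).
After β⁻: (233, 92).
Z = 92 is uranium.

U-233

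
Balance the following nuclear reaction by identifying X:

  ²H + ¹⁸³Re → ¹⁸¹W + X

Conserve mass number: 2 + 183 = 181 + A, so A = 4.
Conserve atomic number: 1 + 75 = 74 + Z, so Z = 2.
A = 4 and Z = 2 is ⁴He — an alpha particle.

alpha particle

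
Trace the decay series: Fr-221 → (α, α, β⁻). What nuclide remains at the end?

Po-213

Start: (A, Z) = (221, 87).
After α: (217, 85).
After α: (213, 83).
After β⁻: (213, 84).
Z = 84 is polonium.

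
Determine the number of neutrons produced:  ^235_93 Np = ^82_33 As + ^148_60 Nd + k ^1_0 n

5

Conserve mass number: 235 = 82 + 148 + k, so k = 235 − 230 = 5.
Check atomic number: 93 = 33 + 60 + 0 = 93. ✓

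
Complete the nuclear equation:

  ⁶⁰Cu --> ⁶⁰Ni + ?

Conserve mass number: 60 = 60 + A, so A = 0.
Conserve atomic number: 29 = 28 + Z, so Z = 1.
A = 0 and Z = 1 is e⁺ — a positron.

positron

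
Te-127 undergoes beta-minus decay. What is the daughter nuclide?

Beta-minus decay: mass number changes by +0, atomic number by +1.
A: 127 = 127; Z: 52 + 1 = 53.
Z = 53 is iodine, so the daughter is I-127.

I-127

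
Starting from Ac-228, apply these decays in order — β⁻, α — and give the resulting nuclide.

Ra-224

Start: (A, Z) = (228, 89).
After β⁻: (228, 90).
After α: (224, 88).
Z = 88 is radium.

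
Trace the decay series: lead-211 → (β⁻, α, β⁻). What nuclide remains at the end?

Start: (A, Z) = (211, 82).
After β⁻: (211, 83).
After α: (207, 81).
After β⁻: (207, 82).
Z = 82 is lead.

Pb-207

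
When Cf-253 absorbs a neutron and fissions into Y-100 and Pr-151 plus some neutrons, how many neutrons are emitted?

3

Conserve mass number: 254 = 100 + 151 + k, so k = 254 − 251 = 3.
Check atomic number: 98 = 39 + 59 + 0 = 98. ✓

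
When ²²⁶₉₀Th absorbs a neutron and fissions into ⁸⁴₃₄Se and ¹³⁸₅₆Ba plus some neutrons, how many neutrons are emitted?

Conserve mass number: 227 = 84 + 138 + k, so k = 227 − 222 = 5.
Check atomic number: 90 = 34 + 56 + 0 = 90. ✓

5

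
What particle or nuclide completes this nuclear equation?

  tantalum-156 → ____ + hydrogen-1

Conserve mass number: 156 = A + 1, so A = 155.
Conserve atomic number: 73 = Z + 1, so Z = 72.
Z = 72 is hafnium, so the species is hafnium-155.

Hf-155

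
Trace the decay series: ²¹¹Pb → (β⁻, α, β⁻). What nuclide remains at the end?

Start: (A, Z) = (211, 82).
After β⁻: (211, 83).
After α: (207, 81).
After β⁻: (207, 82).
Z = 82 is lead.

Pb-207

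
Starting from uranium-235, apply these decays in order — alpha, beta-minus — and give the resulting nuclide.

Pa-231

Start: (A, Z) = (235, 92).
After α: (231, 90).
After β⁻: (231, 91).
Z = 91 is protactinium.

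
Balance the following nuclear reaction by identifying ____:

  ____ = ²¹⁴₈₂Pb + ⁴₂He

Conserve mass number: A = 214 + 4, so A = 218.
Conserve atomic number: Z = 82 + 2, so Z = 84.
Z = 84 is polonium, so the species is ²¹⁸₈₄Po.

Po-218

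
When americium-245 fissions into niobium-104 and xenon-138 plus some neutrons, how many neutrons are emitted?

3

Conserve mass number: 245 = 104 + 138 + k, so k = 245 − 242 = 3.
Check atomic number: 95 = 41 + 54 + 0 = 95. ✓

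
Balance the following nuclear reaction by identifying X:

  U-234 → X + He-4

Conserve mass number: 234 = A + 4, so A = 230.
Conserve atomic number: 92 = Z + 2, so Z = 90.
Z = 90 is thorium, so the species is Th-230.

Th-230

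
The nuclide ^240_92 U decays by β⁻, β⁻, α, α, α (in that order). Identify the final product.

Start: (A, Z) = (240, 92).
After β⁻: (240, 93).
After β⁻: (240, 94).
After α: (236, 92).
After α: (232, 90).
After α: (228, 88).
Z = 88 is radium.

Ra-228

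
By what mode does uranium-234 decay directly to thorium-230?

ΔA = 230 − 234 = -4; ΔZ = 90 − 92 = -2.
A drops by 4 and Z drops by 2 — the signature of alpha emission.

alpha decay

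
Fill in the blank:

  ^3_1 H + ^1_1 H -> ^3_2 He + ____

Conserve mass number: 3 + 1 = 3 + A, so A = 1.
Conserve atomic number: 1 + 1 = 2 + Z, so Z = 0.
A = 1 and Z = 0 is ^1_0 n — a neutron.

neutron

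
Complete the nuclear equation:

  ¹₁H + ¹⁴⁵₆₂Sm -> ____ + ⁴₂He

Conserve mass number: 1 + 145 = A + 4, so A = 142.
Conserve atomic number: 1 + 62 = Z + 2, so Z = 61.
Z = 61 is promethium, so the species is ¹⁴²₆₁Pm.

Pm-142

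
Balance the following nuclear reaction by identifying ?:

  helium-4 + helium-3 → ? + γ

Be-7

Conserve mass number: 4 + 3 = A + 0, so A = 7.
Conserve atomic number: 2 + 2 = Z + 0, so Z = 4.
Z = 4 is beryllium, so the species is beryllium-7.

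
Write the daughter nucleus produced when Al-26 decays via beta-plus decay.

Mg-26

Beta-plus decay: mass number changes by +0, atomic number by -1.
A: 26 = 26; Z: 13 − 1 = 12.
Z = 12 is magnesium, so the daughter is Mg-26.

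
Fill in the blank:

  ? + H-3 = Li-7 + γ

alpha particle

Conserve mass number: A + 3 = 7 + 0, so A = 4.
Conserve atomic number: Z + 1 = 3 + 0, so Z = 2.
A = 4 and Z = 2 is He-4 — an alpha particle.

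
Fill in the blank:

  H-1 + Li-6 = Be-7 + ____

gamma ray

Conserve mass number: 1 + 6 = 7 + A, so A = 0.
Conserve atomic number: 1 + 3 = 4 + Z, so Z = 0.
A = 0 and Z = 0 is γ — a gamma ray.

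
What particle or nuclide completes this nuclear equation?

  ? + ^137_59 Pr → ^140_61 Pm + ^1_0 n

Conserve mass number: A + 137 = 140 + 1, so A = 4.
Conserve atomic number: Z + 59 = 61 + 0, so Z = 2.
A = 4 and Z = 2 is ^4_2 He — an alpha particle.

alpha particle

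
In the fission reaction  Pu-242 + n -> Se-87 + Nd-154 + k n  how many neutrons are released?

Conserve mass number: 243 = 87 + 154 + k, so k = 243 − 241 = 2.
Check atomic number: 94 = 34 + 60 + 0 = 94. ✓

2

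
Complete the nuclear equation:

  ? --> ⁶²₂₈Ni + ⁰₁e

Cu-62

Conserve mass number: A = 62 + 0, so A = 62.
Conserve atomic number: Z = 28 + 1, so Z = 29.
Z = 29 is copper, so the species is ⁶²₂₉Cu.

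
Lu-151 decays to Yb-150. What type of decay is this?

proton emission

ΔA = 150 − 151 = -1; ΔZ = 70 − 71 = -1.
A drops by 1 and Z drops by 1 — a proton was emitted.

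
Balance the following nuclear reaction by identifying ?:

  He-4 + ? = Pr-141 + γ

La-137

Conserve mass number: 4 + A = 141 + 0, so A = 137.
Conserve atomic number: 2 + Z = 59 + 0, so Z = 57.
Z = 57 is lanthanum, so the species is La-137.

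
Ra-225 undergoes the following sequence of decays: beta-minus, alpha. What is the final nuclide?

Fr-221

Start: (A, Z) = (225, 88).
After β⁻: (225, 89).
After α: (221, 87).
Z = 87 is francium.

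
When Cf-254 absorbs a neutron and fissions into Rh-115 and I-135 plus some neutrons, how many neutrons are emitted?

5

Conserve mass number: 255 = 115 + 135 + k, so k = 255 − 250 = 5.
Check atomic number: 98 = 45 + 53 + 0 = 98. ✓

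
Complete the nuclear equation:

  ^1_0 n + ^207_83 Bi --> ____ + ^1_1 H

Conserve mass number: 1 + 207 = A + 1, so A = 207.
Conserve atomic number: 0 + 83 = Z + 1, so Z = 82.
Z = 82 is lead, so the species is ^207_82 Pb.

Pb-207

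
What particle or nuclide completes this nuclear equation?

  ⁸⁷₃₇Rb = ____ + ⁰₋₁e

Sr-87

Conserve mass number: 87 = A + 0, so A = 87.
Conserve atomic number: 37 = Z − 1, so Z = 38.
Z = 38 is strontium, so the species is ⁸⁷₃₈Sr.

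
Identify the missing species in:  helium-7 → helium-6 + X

neutron

Conserve mass number: 7 = 6 + A, so A = 1.
Conserve atomic number: 2 = 2 + Z, so Z = 0.
A = 1 and Z = 0 is neutron — a neutron.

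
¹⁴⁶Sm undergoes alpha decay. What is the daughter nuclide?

Nd-142

Alpha decay: mass number changes by -4, atomic number by -2.
A: 146 − 4 = 142; Z: 62 − 2 = 60.
Z = 60 is neodymium, so the daughter is ¹⁴²Nd.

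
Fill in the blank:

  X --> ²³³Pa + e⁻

Th-233

Conserve mass number: A = 233 + 0, so A = 233.
Conserve atomic number: Z = 91 − 1, so Z = 90.
Z = 90 is thorium, so the species is ²³³Th.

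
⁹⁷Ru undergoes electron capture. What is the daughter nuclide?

Electron capture: mass number changes by +0, atomic number by -1.
A: 97 = 97; Z: 44 − 1 = 43.
Z = 43 is technetium, so the daughter is ⁹⁷Tc.

Tc-97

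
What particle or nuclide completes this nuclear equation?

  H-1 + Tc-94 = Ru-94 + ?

Conserve mass number: 1 + 94 = 94 + A, so A = 1.
Conserve atomic number: 1 + 43 = 44 + Z, so Z = 0.
A = 1 and Z = 0 is n — a neutron.

neutron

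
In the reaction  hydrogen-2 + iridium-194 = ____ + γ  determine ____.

Conserve mass number: 2 + 194 = A + 0, so A = 196.
Conserve atomic number: 1 + 77 = Z + 0, so Z = 78.
Z = 78 is platinum, so the species is platinum-196.

Pt-196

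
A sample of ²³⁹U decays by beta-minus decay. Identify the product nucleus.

Np-239

Beta-minus decay: mass number changes by +0, atomic number by +1.
A: 239 = 239; Z: 92 + 1 = 93.
Z = 93 is neptunium, so the daughter is ²³⁹Np.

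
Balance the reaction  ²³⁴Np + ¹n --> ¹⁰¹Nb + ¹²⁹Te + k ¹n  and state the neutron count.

5

Conserve mass number: 235 = 101 + 129 + k, so k = 235 − 230 = 5.
Check atomic number: 93 = 41 + 52 + 0 = 93. ✓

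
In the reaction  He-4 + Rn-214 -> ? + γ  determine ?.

Ra-218

Conserve mass number: 4 + 214 = A + 0, so A = 218.
Conserve atomic number: 2 + 86 = Z + 0, so Z = 88.
Z = 88 is radium, so the species is Ra-218.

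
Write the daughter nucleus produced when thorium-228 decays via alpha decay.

Ra-224

Alpha decay: mass number changes by -4, atomic number by -2.
A: 228 − 4 = 224; Z: 90 − 2 = 88.
Z = 88 is radium, so the daughter is radium-224.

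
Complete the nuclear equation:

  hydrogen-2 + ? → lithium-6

Conserve mass number: 2 + A = 6, so A = 4.
Conserve atomic number: 1 + Z = 3, so Z = 2.
A = 4 and Z = 2 is helium-4 — an alpha particle.

alpha particle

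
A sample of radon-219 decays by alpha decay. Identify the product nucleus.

Alpha decay: mass number changes by -4, atomic number by -2.
A: 219 − 4 = 215; Z: 86 − 2 = 84.
Z = 84 is polonium, so the daughter is polonium-215.

Po-215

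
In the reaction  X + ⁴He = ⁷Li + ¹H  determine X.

Conserve mass number: A + 4 = 7 + 1, so A = 4.
Conserve atomic number: Z + 2 = 3 + 1, so Z = 2.
A = 4 and Z = 2 is ⁴He — an alpha particle.

alpha particle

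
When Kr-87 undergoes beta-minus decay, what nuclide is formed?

Rb-87

Beta-minus decay: mass number changes by +0, atomic number by +1.
A: 87 = 87; Z: 36 + 1 = 37.
Z = 37 is rubidium, so the daughter is Rb-87.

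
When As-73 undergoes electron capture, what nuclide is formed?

Electron capture: mass number changes by +0, atomic number by -1.
A: 73 = 73; Z: 33 − 1 = 32.
Z = 32 is germanium, so the daughter is Ge-73.

Ge-73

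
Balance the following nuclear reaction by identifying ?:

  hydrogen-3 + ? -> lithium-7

Conserve mass number: 3 + A = 7, so A = 4.
Conserve atomic number: 1 + Z = 3, so Z = 2.
A = 4 and Z = 2 is helium-4 — an alpha particle.

alpha particle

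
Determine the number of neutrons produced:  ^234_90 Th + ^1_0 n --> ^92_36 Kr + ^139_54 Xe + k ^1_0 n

4

Conserve mass number: 235 = 92 + 139 + k, so k = 235 − 231 = 4.
Check atomic number: 90 = 36 + 54 + 0 = 90. ✓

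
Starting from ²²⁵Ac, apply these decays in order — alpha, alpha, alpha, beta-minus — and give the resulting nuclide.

Start: (A, Z) = (225, 89).
After α: (221, 87).
After α: (217, 85).
After α: (213, 83).
After β⁻: (213, 84).
Z = 84 is polonium.

Po-213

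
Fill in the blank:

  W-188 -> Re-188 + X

beta-minus particle

Conserve mass number: 188 = 188 + A, so A = 0.
Conserve atomic number: 74 = 75 + Z, so Z = -1.
A = 0 and Z = -1 is e⁻ — a beta-minus particle.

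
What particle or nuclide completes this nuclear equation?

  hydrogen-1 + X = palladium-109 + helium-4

Conserve mass number: 1 + A = 109 + 4, so A = 112.
Conserve atomic number: 1 + Z = 46 + 2, so Z = 47.
Z = 47 is silver, so the species is silver-112.

Ag-112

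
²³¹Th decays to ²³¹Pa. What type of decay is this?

ΔA = 231 − 231 = 0; ΔZ = 91 − 90 = +1.
A is unchanged and Z rises by 1 — a neutron has become a proton (β⁻ decay).

beta-minus decay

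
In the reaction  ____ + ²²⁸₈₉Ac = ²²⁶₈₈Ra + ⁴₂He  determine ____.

Conserve mass number: A + 228 = 226 + 4, so A = 2.
Conserve atomic number: Z + 89 = 88 + 2, so Z = 1.
A = 2 and Z = 1 is ²₁H — a deuteron.

deuteron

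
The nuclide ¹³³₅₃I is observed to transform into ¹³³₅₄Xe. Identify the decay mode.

ΔA = 133 − 133 = 0; ΔZ = 54 − 53 = +1.
A is unchanged and Z rises by 1 — a neutron has become a proton (β⁻ decay).

beta-minus decay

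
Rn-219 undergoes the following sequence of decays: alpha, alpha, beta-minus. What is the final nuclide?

Bi-211

Start: (A, Z) = (219, 86).
After α: (215, 84).
After α: (211, 82).
After β⁻: (211, 83).
Z = 83 is bismuth.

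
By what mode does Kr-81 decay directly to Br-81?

ΔA = 81 − 81 = 0; ΔZ = 35 − 36 = -1.
A is unchanged and Z drops by 1 — a proton has become a neutron (β⁺ emission or electron capture).

beta-plus decay or electron capture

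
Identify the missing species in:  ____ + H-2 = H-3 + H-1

Conserve mass number: A + 2 = 3 + 1, so A = 2.
Conserve atomic number: Z + 1 = 1 + 1, so Z = 1.
A = 2 and Z = 1 is H-2 — a deuteron.

deuteron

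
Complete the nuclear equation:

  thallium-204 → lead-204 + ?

beta-minus particle

Conserve mass number: 204 = 204 + A, so A = 0.
Conserve atomic number: 81 = 82 + Z, so Z = -1.
A = 0 and Z = -1 is e⁻ — a beta-minus particle.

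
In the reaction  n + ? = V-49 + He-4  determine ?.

Mn-52

Conserve mass number: 1 + A = 49 + 4, so A = 52.
Conserve atomic number: 0 + Z = 23 + 2, so Z = 25.
Z = 25 is manganese, so the species is Mn-52.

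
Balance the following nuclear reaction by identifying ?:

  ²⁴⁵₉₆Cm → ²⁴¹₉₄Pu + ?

Conserve mass number: 245 = 241 + A, so A = 4.
Conserve atomic number: 96 = 94 + Z, so Z = 2.
A = 4 and Z = 2 is ⁴₂He — an alpha particle.

alpha particle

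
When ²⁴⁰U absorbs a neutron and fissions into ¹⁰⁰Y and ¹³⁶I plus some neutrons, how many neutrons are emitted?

Conserve mass number: 241 = 100 + 136 + k, so k = 241 − 236 = 5.
Check atomic number: 92 = 39 + 53 + 0 = 92. ✓

5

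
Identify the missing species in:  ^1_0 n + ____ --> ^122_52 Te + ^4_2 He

Xe-125

Conserve mass number: 1 + A = 122 + 4, so A = 125.
Conserve atomic number: 0 + Z = 52 + 2, so Z = 54.
Z = 54 is xenon, so the species is ^125_54 Xe.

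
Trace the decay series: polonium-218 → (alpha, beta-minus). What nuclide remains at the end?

Start: (A, Z) = (218, 84).
After α: (214, 82).
After β⁻: (214, 83).
Z = 83 is bismuth.

Bi-214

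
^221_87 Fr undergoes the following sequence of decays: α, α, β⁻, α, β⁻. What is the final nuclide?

Bi-209

Start: (A, Z) = (221, 87).
After α: (217, 85).
After α: (213, 83).
After β⁻: (213, 84).
After α: (209, 82).
After β⁻: (209, 83).
Z = 83 is bismuth.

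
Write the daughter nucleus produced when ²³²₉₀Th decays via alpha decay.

Ra-228

Alpha decay: mass number changes by -4, atomic number by -2.
A: 232 − 4 = 228; Z: 90 − 2 = 88.
Z = 88 is radium, so the daughter is ²²⁸₈₈Ra.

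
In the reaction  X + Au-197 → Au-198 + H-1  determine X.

deuteron

Conserve mass number: A + 197 = 198 + 1, so A = 2.
Conserve atomic number: Z + 79 = 79 + 1, so Z = 1.
A = 2 and Z = 1 is H-2 — a deuteron.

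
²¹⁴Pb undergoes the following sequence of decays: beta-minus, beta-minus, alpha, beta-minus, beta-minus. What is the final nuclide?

Start: (A, Z) = (214, 82).
After β⁻: (214, 83).
After β⁻: (214, 84).
After α: (210, 82).
After β⁻: (210, 83).
After β⁻: (210, 84).
Z = 84 is polonium.

Po-210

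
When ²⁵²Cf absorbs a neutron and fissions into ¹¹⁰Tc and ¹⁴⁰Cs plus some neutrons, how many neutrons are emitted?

Conserve mass number: 253 = 110 + 140 + k, so k = 253 − 250 = 3.
Check atomic number: 98 = 43 + 55 + 0 = 98. ✓

3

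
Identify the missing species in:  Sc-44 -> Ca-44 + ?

positron

Conserve mass number: 44 = 44 + A, so A = 0.
Conserve atomic number: 21 = 20 + Z, so Z = 1.
A = 0 and Z = 1 is e⁺ — a positron.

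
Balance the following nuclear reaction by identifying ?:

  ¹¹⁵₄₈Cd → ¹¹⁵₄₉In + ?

beta-minus particle

Conserve mass number: 115 = 115 + A, so A = 0.
Conserve atomic number: 48 = 49 + Z, so Z = -1.
A = 0 and Z = -1 is ⁰₋₁e — a beta-minus particle.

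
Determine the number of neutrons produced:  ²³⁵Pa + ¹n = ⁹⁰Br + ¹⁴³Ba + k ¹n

3

Conserve mass number: 236 = 90 + 143 + k, so k = 236 − 233 = 3.
Check atomic number: 91 = 35 + 56 + 0 = 91. ✓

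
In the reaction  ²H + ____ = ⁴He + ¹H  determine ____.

He-3

Conserve mass number: 2 + A = 4 + 1, so A = 3.
Conserve atomic number: 1 + Z = 2 + 1, so Z = 2.
Z = 2 is helium, so the species is ³He.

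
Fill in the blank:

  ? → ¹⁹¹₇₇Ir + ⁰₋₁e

Conserve mass number: A = 191 + 0, so A = 191.
Conserve atomic number: Z = 77 − 1, so Z = 76.
Z = 76 is osmium, so the species is ¹⁹¹₇₆Os.

Os-191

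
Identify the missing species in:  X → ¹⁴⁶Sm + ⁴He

Gd-150

Conserve mass number: A = 146 + 4, so A = 150.
Conserve atomic number: Z = 62 + 2, so Z = 64.
Z = 64 is gadolinium, so the species is ¹⁵⁰Gd.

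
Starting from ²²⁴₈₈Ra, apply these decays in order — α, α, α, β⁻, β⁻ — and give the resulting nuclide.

Start: (A, Z) = (224, 88).
After α: (220, 86).
After α: (216, 84).
After α: (212, 82).
After β⁻: (212, 83).
After β⁻: (212, 84).
Z = 84 is polonium.

Po-212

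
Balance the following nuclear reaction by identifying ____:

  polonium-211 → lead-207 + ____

Conserve mass number: 211 = 207 + A, so A = 4.
Conserve atomic number: 84 = 82 + Z, so Z = 2.
A = 4 and Z = 2 is helium-4 — an alpha particle.

alpha particle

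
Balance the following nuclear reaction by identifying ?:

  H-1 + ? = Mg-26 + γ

Na-25

Conserve mass number: 1 + A = 26 + 0, so A = 25.
Conserve atomic number: 1 + Z = 12 + 0, so Z = 11.
Z = 11 is sodium, so the species is Na-25.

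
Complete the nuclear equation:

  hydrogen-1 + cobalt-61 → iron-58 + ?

alpha particle

Conserve mass number: 1 + 61 = 58 + A, so A = 4.
Conserve atomic number: 1 + 27 = 26 + Z, so Z = 2.
A = 4 and Z = 2 is helium-4 — an alpha particle.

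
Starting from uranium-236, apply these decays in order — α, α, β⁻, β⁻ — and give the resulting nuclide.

Th-228

Start: (A, Z) = (236, 92).
After α: (232, 90).
After α: (228, 88).
After β⁻: (228, 89).
After β⁻: (228, 90).
Z = 90 is thorium.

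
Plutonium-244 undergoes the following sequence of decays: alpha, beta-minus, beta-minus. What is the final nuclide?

Start: (A, Z) = (244, 94).
After α: (240, 92).
After β⁻: (240, 93).
After β⁻: (240, 94).
Z = 94 is plutonium.

Pu-240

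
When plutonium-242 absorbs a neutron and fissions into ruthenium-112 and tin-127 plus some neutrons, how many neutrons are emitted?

Conserve mass number: 243 = 112 + 127 + k, so k = 243 − 239 = 4.
Check atomic number: 94 = 44 + 50 + 0 = 94. ✓

4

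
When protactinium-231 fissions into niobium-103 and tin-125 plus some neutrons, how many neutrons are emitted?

3

Conserve mass number: 231 = 103 + 125 + k, so k = 231 − 228 = 3.
Check atomic number: 91 = 41 + 50 + 0 = 91. ✓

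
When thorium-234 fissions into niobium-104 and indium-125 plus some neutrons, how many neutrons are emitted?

Conserve mass number: 234 = 104 + 125 + k, so k = 234 − 229 = 5.
Check atomic number: 90 = 41 + 49 + 0 = 90. ✓

5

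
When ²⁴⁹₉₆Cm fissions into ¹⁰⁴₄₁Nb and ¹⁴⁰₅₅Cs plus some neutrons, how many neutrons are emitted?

5

Conserve mass number: 249 = 104 + 140 + k, so k = 249 − 244 = 5.
Check atomic number: 96 = 41 + 55 + 0 = 96. ✓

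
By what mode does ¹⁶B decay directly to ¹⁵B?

ΔA = 15 − 16 = -1; ΔZ = 5 − 5 = +0.
A drops by 1 with Z unchanged — a neutron was emitted.

neutron emission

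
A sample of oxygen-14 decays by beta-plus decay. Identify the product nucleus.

N-14

Beta-plus decay: mass number changes by +0, atomic number by -1.
A: 14 = 14; Z: 8 − 1 = 7.
Z = 7 is nitrogen, so the daughter is nitrogen-14.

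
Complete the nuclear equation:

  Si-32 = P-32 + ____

Conserve mass number: 32 = 32 + A, so A = 0.
Conserve atomic number: 14 = 15 + Z, so Z = -1.
A = 0 and Z = -1 is e⁻ — a beta-minus particle.

beta-minus particle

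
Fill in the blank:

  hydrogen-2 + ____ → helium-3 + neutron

Conserve mass number: 2 + A = 3 + 1, so A = 2.
Conserve atomic number: 1 + Z = 2 + 0, so Z = 1.
A = 2 and Z = 1 is hydrogen-2 — a deuteron.

deuteron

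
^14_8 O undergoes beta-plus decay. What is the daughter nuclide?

N-14

Beta-plus decay: mass number changes by +0, atomic number by -1.
A: 14 = 14; Z: 8 − 1 = 7.
Z = 7 is nitrogen, so the daughter is ^14_7 N.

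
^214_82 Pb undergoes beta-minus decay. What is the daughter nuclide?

Bi-214

Beta-minus decay: mass number changes by +0, atomic number by +1.
A: 214 = 214; Z: 82 + 1 = 83.
Z = 83 is bismuth, so the daughter is ^214_83 Bi.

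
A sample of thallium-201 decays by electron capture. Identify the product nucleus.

Hg-201

Electron capture: mass number changes by +0, atomic number by -1.
A: 201 = 201; Z: 81 − 1 = 80.
Z = 80 is mercury, so the daughter is mercury-201.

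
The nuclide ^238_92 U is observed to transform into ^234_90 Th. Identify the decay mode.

ΔA = 234 − 238 = -4; ΔZ = 90 − 92 = -2.
A drops by 4 and Z drops by 2 — the signature of alpha emission.

alpha decay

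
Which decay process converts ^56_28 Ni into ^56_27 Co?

beta-plus decay or electron capture

ΔA = 56 − 56 = 0; ΔZ = 27 − 28 = -1.
A is unchanged and Z drops by 1 — a proton has become a neutron (β⁺ emission or electron capture).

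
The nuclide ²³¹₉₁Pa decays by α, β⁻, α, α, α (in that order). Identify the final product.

Start: (A, Z) = (231, 91).
After α: (227, 89).
After β⁻: (227, 90).
After α: (223, 88).
After α: (219, 86).
After α: (215, 84).
Z = 84 is polonium.

Po-215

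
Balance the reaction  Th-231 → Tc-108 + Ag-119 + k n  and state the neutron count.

Conserve mass number: 231 = 108 + 119 + k, so k = 231 − 227 = 4.
Check atomic number: 90 = 43 + 47 + 0 = 90. ✓

4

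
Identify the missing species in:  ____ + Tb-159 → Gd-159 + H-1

Conserve mass number: A + 159 = 159 + 1, so A = 1.
Conserve atomic number: Z + 65 = 64 + 1, so Z = 0.
A = 1 and Z = 0 is n — a neutron.

neutron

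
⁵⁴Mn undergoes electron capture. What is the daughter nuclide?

Cr-54

Electron capture: mass number changes by +0, atomic number by -1.
A: 54 = 54; Z: 25 − 1 = 24.
Z = 24 is chromium, so the daughter is ⁵⁴Cr.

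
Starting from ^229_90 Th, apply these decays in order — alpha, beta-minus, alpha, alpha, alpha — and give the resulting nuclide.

Bi-213

Start: (A, Z) = (229, 90).
After α: (225, 88).
After β⁻: (225, 89).
After α: (221, 87).
After α: (217, 85).
After α: (213, 83).
Z = 83 is bismuth.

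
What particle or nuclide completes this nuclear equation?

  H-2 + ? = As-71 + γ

Conserve mass number: 2 + A = 71 + 0, so A = 69.
Conserve atomic number: 1 + Z = 33 + 0, so Z = 32.
Z = 32 is germanium, so the species is Ge-69.

Ge-69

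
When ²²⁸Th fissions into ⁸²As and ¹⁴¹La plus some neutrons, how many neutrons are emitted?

5

Conserve mass number: 228 = 82 + 141 + k, so k = 228 − 223 = 5.
Check atomic number: 90 = 33 + 57 + 0 = 90. ✓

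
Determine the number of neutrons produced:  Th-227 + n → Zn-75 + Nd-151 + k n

Conserve mass number: 228 = 75 + 151 + k, so k = 228 − 226 = 2.
Check atomic number: 90 = 30 + 60 + 0 = 90. ✓

2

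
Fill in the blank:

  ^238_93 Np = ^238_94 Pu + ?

beta-minus particle

Conserve mass number: 238 = 238 + A, so A = 0.
Conserve atomic number: 93 = 94 + Z, so Z = -1.
A = 0 and Z = -1 is ^0_-1 e — a beta-minus particle.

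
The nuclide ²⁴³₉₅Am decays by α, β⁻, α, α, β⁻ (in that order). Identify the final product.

Start: (A, Z) = (243, 95).
After α: (239, 93).
After β⁻: (239, 94).
After α: (235, 92).
After α: (231, 90).
After β⁻: (231, 91).
Z = 91 is protactinium.

Pa-231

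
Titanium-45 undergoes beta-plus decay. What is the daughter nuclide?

Sc-45

Beta-plus decay: mass number changes by +0, atomic number by -1.
A: 45 = 45; Z: 22 − 1 = 21.
Z = 21 is scandium, so the daughter is scandium-45.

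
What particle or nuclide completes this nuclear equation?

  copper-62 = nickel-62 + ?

positron

Conserve mass number: 62 = 62 + A, so A = 0.
Conserve atomic number: 29 = 28 + Z, so Z = 1.
A = 0 and Z = 1 is e⁺ — a positron.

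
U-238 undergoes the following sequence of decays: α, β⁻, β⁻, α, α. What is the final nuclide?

Ra-226

Start: (A, Z) = (238, 92).
After α: (234, 90).
After β⁻: (234, 91).
After β⁻: (234, 92).
After α: (230, 90).
After α: (226, 88).
Z = 88 is radium.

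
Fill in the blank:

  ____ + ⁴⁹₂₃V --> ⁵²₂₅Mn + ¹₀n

alpha particle

Conserve mass number: A + 49 = 52 + 1, so A = 4.
Conserve atomic number: Z + 23 = 25 + 0, so Z = 2.
A = 4 and Z = 2 is ⁴₂He — an alpha particle.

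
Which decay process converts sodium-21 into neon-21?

ΔA = 21 − 21 = 0; ΔZ = 10 − 11 = -1.
A is unchanged and Z drops by 1 — a proton has become a neutron (β⁺ emission or electron capture).

beta-plus decay or electron capture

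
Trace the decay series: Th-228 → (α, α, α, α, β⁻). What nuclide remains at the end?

Start: (A, Z) = (228, 90).
After α: (224, 88).
After α: (220, 86).
After α: (216, 84).
After α: (212, 82).
After β⁻: (212, 83).
Z = 83 is bismuth.

Bi-212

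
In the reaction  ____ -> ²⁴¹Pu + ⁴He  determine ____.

Conserve mass number: A = 241 + 4, so A = 245.
Conserve atomic number: Z = 94 + 2, so Z = 96.
Z = 96 is curium, so the species is ²⁴⁵Cm.

Cm-245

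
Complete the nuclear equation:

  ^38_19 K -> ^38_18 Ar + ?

positron

Conserve mass number: 38 = 38 + A, so A = 0.
Conserve atomic number: 19 = 18 + Z, so Z = 1.
A = 0 and Z = 1 is ^0_1 e — a positron.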